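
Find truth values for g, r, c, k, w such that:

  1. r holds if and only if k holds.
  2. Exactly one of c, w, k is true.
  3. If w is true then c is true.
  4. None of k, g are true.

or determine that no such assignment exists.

g = False; r = False; c = True; k = False; w = False

  (1) r=F, k=F — same ✓
  (2) {c, w, k}: 1 true — exactly one ✓
  (3) w=F ⇒ c: vacuous ✓
  (4) {k, g}: 0 true — none ✓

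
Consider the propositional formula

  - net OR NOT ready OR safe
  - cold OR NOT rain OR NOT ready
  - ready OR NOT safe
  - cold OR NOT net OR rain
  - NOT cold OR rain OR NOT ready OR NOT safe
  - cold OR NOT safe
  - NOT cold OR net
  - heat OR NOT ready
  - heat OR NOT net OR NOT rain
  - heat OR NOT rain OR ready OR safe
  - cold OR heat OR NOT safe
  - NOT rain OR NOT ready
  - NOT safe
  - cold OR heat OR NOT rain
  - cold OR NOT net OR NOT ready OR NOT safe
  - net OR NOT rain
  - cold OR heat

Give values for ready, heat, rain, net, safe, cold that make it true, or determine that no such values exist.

Unit clause (NOT safe) forces safe = False.
Set ready = False.
Set heat = False.
  then (heat OR NOT rain OR ready OR safe) forces rain = False.
  then (cold OR heat) forces cold = True.
  then (NOT cold OR net) forces net = True.
All clauses satisfied.

ready = False, heat = False, rain = False, net = True, safe = False, cold = True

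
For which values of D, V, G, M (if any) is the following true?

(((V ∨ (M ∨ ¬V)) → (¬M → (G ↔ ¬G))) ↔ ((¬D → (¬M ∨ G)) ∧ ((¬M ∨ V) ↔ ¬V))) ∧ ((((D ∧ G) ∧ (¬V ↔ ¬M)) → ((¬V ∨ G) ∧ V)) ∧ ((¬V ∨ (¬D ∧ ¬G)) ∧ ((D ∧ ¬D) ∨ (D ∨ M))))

UNSATISFIABLE

Case V = True: the formula simplifies to ¬((¬M → (G ↔ ¬G))) ∧ ((((D ∧ G) ∧ M) → G) ∧ ((¬D ∧ ¬G) ∧ ((D ∧ ¬D) ∨ (D ∨ M)))).
  D = True: the conjunct ¬D is False.
  D = False: simplifies to ¬((¬M → (G ↔ ¬G))) ∧ (¬G ∧ M).
    M = True: the conjunct ¬((¬M → (G ↔ ¬G))) becomes ¬((False → (G ↔ ¬G))) = False.
    M = False: the conjunct M is False.
Case V = False: the formula simplifies to ((¬M → (G ↔ ¬G)) ↔ ((¬D → (¬M ∨ G)) ∧ ¬M)) ∧ (¬(((D ∧ G) ∧ ¬M)) ∧ ((D ∧ ¬D) ∨ (D ∨ M))).
  M = True: the conjunct (¬M → (G ↔ ¬G)) ↔ ((¬D → (¬M ∨ G)) ∧ ¬M) becomes (False → (G ↔ ¬G)) ↔ ((¬D → G) ∧ False) = False.
  M = False: simplifies to (G ↔ ¬G) ∧ (¬((D ∧ G)) ∧ ((D ∧ ¬D) ∨ D)).
    G = True: the conjunct G ↔ ¬G becomes True ↔ ¬True = False.
    G = False: the conjunct G ↔ ¬G becomes False ↔ ¬False = False.
Both cases fail — unsatisfiable.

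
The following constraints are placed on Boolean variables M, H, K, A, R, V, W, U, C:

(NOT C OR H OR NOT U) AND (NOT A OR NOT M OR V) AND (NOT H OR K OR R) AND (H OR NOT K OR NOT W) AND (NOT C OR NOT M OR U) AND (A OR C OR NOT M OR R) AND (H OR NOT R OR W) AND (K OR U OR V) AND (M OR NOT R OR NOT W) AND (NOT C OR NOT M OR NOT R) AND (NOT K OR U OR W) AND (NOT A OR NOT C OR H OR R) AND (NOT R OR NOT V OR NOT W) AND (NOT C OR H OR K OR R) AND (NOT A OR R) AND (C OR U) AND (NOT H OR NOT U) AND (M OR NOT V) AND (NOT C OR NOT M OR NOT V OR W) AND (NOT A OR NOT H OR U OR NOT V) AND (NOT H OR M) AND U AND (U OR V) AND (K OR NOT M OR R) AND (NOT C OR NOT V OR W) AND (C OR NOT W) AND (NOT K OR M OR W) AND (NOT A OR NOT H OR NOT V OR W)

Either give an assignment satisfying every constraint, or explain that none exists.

Unit clause (U) forces U = True.
In (NOT H OR NOT U) only NOT H is left, so H = False.
In (NOT C OR H OR NOT U) only NOT C is left, so C = False.
In (C OR NOT W) only NOT W is left, so W = False.
In (H OR NOT R OR W) only NOT R is left, so R = False.
In (NOT A OR R) only NOT A is left, so A = False.
In (A OR C OR NOT M OR R) only NOT M is left, so M = False.
In (M OR NOT V) only NOT V is left, so V = False.
In (NOT K OR M OR W) only NOT K is left, so K = False.
All clauses satisfied.

M: False, H: False, K: False, A: False, R: False, V: False, W: False, U: True, C: False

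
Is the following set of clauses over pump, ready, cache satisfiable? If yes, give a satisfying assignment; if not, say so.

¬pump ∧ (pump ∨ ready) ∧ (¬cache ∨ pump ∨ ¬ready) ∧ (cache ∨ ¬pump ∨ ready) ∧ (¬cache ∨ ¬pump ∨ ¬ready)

Unit clause (¬pump) forces pump = False.
In (pump ∨ ready) only ready is left, so ready = True.
In (¬cache ∨ pump ∨ ¬ready) only ¬cache is left, so cache = False.
Check each clause:
  (¬pump): ¬pump holds.
  (pump ∨ ready): ready holds.
  (¬cache ∨ pump ∨ ¬ready): ¬cache holds.
  (cache ∨ ¬pump ∨ ready): ¬pump holds.
  (¬cache ∨ ¬pump ∨ ¬ready): ¬cache holds.
All clauses satisfied.

pump: False; ready: True; cache: False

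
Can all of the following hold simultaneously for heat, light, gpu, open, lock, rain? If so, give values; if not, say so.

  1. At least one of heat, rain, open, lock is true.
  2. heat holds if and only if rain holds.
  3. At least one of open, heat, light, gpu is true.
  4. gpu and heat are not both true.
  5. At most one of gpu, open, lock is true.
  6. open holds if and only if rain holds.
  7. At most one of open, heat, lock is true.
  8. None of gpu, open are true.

heat = False, light = True, gpu = False, open = False, lock = True, rain = False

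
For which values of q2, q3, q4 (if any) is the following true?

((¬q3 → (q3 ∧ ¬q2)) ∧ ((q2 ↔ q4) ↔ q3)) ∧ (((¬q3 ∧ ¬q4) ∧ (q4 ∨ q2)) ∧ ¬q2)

The formula is unsatisfiable.

Case q3 = True: the conjunct ¬q3 is False.
Case q3 = False: the conjunct ¬q3 → (q3 ∧ ¬q2) becomes ¬False → (False ∧ ¬q2) = False.
Both cases fail — unsatisfiable.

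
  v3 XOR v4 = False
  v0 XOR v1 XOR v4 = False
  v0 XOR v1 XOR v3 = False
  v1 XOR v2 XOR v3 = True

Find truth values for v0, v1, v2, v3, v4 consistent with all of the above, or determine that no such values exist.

v0 = True; v1 = False; v2 = False; v3 = True; v4 = True

v3 XOR v4 = T XOR T = False ✓
v0 XOR v1 XOR v4 = T XOR F XOR T = False ✓
v0 XOR v1 XOR v3 = T XOR F XOR T = False ✓
v1 XOR v2 XOR v3 = F XOR F XOR T = True ✓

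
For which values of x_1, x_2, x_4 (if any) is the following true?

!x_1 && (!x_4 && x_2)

x_1: False, x_2: True, x_4: False

  !x_1 = True
  !x_4 && x_2 = True
    !x_4 = True
Both conjuncts True, so the formula holds.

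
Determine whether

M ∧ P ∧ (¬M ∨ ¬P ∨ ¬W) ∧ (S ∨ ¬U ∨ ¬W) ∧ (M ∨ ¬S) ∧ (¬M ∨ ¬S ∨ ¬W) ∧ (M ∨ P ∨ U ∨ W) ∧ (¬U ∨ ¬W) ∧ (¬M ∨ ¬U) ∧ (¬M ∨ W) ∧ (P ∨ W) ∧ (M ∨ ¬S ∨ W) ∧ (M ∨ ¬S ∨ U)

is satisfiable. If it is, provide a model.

Unsatisfiable — no assignment works.

Case P = True:
  (M) forces M = True.
  (¬M ∨ ¬P ∨ ¬W) forces W = False.
  Clause (¬M ∨ W) is falsified — contradiction.
Case P = False:
  Clause (P) is falsified — contradiction.
Both cases fail, so the formula is unsatisfiable.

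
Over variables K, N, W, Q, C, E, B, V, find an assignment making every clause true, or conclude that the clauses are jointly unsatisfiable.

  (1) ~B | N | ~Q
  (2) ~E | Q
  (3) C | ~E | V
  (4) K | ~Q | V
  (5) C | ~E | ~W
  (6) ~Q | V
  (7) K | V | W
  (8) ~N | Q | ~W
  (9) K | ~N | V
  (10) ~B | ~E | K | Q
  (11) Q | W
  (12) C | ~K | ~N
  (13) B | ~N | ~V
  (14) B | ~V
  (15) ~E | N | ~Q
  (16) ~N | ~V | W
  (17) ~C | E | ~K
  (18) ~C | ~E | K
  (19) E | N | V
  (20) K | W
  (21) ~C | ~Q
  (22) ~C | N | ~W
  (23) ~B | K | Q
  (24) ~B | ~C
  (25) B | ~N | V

Set K = False.
  then (K | W) forces W = True.
Set N = True.
  then (~N | Q | ~W) forces Q = True.
  then (K | ~N | V) forces V = True.
  then (B | ~N | ~V) forces B = True.
  then (~C | ~Q) forces C = False.
  then (C | ~E | ~W) forces E = False.
All clauses satisfied.

K=F; N=T; W=T; Q=T; C=F; E=F; B=T; V=T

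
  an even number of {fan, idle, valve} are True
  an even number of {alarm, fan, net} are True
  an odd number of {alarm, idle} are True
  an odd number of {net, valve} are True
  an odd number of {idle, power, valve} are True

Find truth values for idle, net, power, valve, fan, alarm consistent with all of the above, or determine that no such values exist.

idle = False, net = True, power = True, valve = False, fan = False, alarm = True

{fan, idle, valve}: 0 true → even ✓
{alarm, fan, net}: 2 true → even ✓
{alarm, idle}: 1 true → odd ✓
{net, valve}: 1 true → odd ✓
{idle, power, valve}: 1 true → odd ✓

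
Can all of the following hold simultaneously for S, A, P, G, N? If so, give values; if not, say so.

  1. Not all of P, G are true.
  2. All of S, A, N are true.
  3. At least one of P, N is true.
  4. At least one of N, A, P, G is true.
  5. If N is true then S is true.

S = True, A = True, P = False, G = False, N = True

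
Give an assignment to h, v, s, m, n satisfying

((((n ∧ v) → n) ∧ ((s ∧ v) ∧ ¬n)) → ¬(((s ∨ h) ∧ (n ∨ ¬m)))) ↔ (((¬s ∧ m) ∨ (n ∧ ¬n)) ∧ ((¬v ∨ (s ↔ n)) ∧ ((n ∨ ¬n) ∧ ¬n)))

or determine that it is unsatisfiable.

h: False, v: True, s: True, m: False, n: False

  ((((n ∧ v) → n) ∧ ((s ∧ v) ∧ ¬n)) → ¬(((s ∨ h) ∧ (n ∨ ¬m)))) ↔ (((¬s ∧ m) ∨ (n ∧ ¬n)) ∧ ((¬v ∨ (s ↔ n)) ∧ ((n ∨ ¬n) ∧ ¬n))) = True
    (((n ∧ v) → n) ∧ ((s ∧ v) ∧ ¬n)) → ¬(((s ∨ h) ∧ (n ∨ ¬m))) = False
      ((n ∧ v) → n) ∧ ((s ∧ v) ∧ ¬n) = True
        (n ∧ v) → n = True
          n ∧ v = False
        (s ∧ v) ∧ ¬n = True
          s ∧ v = True
          ¬n = True
      ¬(((s ∨ h) ∧ (n ∨ ¬m))) = False
        (s ∨ h) ∧ (n ∨ ¬m) = True
          s ∨ h = True
          n ∨ ¬m = True
            ¬m = True
    ((¬s ∧ m) ∨ (n ∧ ¬n)) ∧ ((¬v ∨ (s ↔ n)) ∧ ((n ∨ ¬n) ∧ ¬n)) = False
      (¬s ∧ m) ∨ (n ∧ ¬n) = False
        ¬s ∧ m = False
          ¬s = False
        n ∧ ¬n = False
          ¬n = True
      (¬v ∨ (s ↔ n)) ∧ ((n ∨ ¬n) ∧ ¬n) = False
        ¬v ∨ (s ↔ n) = False
          ¬v = False
          s ↔ n = False
        (n ∨ ¬n) ∧ ¬n = True
          n ∨ ¬n = True
            ¬n = True
          ¬n = True
The formula evaluates to True.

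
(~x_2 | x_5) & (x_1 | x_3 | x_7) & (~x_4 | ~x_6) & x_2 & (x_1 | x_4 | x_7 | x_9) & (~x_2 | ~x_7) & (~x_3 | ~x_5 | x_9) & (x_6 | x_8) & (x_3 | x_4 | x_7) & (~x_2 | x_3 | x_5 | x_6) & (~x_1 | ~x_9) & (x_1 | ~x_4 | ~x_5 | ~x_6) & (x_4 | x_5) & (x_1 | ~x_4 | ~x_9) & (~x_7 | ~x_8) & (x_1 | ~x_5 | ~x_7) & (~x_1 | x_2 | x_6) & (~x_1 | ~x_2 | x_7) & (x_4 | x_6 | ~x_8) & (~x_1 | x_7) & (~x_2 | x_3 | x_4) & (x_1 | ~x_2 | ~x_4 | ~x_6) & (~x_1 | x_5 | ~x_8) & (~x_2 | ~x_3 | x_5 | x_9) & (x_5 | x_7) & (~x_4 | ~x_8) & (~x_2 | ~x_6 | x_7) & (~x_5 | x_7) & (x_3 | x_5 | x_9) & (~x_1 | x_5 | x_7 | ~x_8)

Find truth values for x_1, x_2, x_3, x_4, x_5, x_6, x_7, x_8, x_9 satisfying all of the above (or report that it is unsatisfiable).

Case x_2 = True:
  (~x_2 | x_5) forces x_5 = True.
  (~x_2 | ~x_7) forces x_7 = False.
  Clause (~x_5 | x_7) is falsified — contradiction.
Case x_2 = False:
  Clause (x_2) is falsified — contradiction.
Both cases fail, so the formula is unsatisfiable.

The formula is unsatisfiable.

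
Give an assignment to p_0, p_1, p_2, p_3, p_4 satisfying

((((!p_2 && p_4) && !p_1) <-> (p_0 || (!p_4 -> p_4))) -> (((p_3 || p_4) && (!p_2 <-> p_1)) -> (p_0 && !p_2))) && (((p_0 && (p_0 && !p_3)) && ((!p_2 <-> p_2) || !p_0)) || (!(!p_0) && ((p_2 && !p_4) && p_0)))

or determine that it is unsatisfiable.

p_0: True, p_1: True, p_2: True, p_3: True, p_4: False

  (((!p_2 && p_4) && !p_1) <-> (p_0 || (!p_4 -> p_4))) -> (((p_3 || p_4) && (!p_2 <-> p_1)) -> (p_0 && !p_2)) = True
    ((!p_2 && p_4) && !p_1) <-> (p_0 || (!p_4 -> p_4)) = False
      (!p_2 && p_4) && !p_1 = False
        !p_2 && p_4 = False
          !p_2 = False
        !p_1 = False
      p_0 || (!p_4 -> p_4) = True
        !p_4 -> p_4 = False
          !p_4 = True
    ((p_3 || p_4) && (!p_2 <-> p_1)) -> (p_0 && !p_2) = True
      (p_3 || p_4) && (!p_2 <-> p_1) = False
        p_3 || p_4 = True
        !p_2 <-> p_1 = False
          !p_2 = False
      p_0 && !p_2 = False
        !p_2 = False
  ((p_0 && (p_0 && !p_3)) && ((!p_2 <-> p_2) || !p_0)) || (!(!p_0) && ((p_2 && !p_4) && p_0)) = True
    (p_0 && (p_0 && !p_3)) && ((!p_2 <-> p_2) || !p_0) = False
      p_0 && (p_0 && !p_3) = False
        p_0 && !p_3 = False
          !p_3 = False
      (!p_2 <-> p_2) || !p_0 = False
        !p_2 <-> p_2 = False
          !p_2 = False
        !p_0 = False
    !(!p_0) && ((p_2 && !p_4) && p_0) = True
      !(!p_0) = True
        !p_0 = False
      (p_2 && !p_4) && p_0 = True
        p_2 && !p_4 = True
          !p_4 = True
Both conjuncts True, so the formula holds.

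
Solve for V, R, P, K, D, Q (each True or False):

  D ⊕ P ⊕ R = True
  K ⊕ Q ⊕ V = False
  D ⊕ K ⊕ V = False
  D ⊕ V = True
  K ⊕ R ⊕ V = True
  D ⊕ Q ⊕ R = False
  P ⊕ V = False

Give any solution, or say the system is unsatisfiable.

V = False; R = False; P = False; K = True; D = True; Q = True

D ⊕ P ⊕ R = T ⊕ F ⊕ F = True ✓
K ⊕ Q ⊕ V = T ⊕ T ⊕ F = False ✓
D ⊕ K ⊕ V = T ⊕ T ⊕ F = False ✓
D ⊕ V = T ⊕ F = True ✓
K ⊕ R ⊕ V = T ⊕ F ⊕ F = True ✓
D ⊕ Q ⊕ R = T ⊕ T ⊕ F = False ✓
P ⊕ V = F ⊕ F = False ✓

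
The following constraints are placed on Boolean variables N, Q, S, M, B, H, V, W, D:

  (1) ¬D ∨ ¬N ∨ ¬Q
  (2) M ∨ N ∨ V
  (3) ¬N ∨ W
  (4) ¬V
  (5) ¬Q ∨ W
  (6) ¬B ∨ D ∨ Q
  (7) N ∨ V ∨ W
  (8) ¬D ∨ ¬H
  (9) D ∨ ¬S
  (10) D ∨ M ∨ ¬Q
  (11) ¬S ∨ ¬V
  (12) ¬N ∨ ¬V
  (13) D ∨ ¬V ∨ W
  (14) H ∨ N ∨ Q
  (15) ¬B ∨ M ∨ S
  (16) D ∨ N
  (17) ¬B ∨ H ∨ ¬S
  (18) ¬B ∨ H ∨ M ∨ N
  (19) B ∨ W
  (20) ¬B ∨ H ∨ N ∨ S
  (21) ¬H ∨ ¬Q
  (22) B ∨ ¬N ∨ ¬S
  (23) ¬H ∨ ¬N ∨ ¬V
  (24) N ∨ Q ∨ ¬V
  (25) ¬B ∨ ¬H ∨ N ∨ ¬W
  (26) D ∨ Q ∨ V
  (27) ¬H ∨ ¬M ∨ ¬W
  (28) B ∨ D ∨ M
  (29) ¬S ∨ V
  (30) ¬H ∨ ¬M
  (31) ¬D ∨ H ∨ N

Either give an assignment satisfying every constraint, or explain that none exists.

N = True; Q = False; S = False; M = True; B = True; H = False; V = False; W = True; D = True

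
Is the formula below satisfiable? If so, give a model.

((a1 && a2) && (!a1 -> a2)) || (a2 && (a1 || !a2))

a1=T, a2=T

  ((a1 && a2) && (!a1 -> a2)) || (a2 && (a1 || !a2)) = True
    (a1 && a2) && (!a1 -> a2) = True
      a1 && a2 = True
      !a1 -> a2 = True
        !a1 = False
    a2 && (a1 || !a2) = True
      a1 || !a2 = True
        !a2 = False
The formula evaluates to True.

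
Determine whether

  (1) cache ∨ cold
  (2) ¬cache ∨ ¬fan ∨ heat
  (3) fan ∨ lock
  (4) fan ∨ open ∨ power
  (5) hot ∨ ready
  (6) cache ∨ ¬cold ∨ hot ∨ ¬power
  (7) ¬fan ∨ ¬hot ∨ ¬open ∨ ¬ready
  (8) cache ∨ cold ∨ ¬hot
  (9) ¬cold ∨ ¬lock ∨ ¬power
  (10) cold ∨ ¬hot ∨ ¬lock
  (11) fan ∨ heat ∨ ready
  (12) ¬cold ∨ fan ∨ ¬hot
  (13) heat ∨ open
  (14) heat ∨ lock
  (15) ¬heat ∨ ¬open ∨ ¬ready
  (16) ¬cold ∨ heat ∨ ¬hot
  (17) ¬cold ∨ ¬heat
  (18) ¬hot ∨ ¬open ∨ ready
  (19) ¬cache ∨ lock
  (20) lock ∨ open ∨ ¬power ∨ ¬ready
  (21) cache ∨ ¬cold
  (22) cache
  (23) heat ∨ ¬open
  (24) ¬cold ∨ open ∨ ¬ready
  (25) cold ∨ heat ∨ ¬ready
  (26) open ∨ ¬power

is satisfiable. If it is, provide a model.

power=F; open=F; cache=T; ready=T; hot=F; cold=F; lock=T; heat=T; fan=T

Unit clause (cache) forces cache = True.
In (¬cache ∨ lock) only lock is left, so lock = True.
Set power = False.
Try open = True:
  (heat ∨ ¬open) forces heat = True.
  (¬heat ∨ ¬open ∨ ¬ready) forces ready = False.
  (hot ∨ ready) forces hot = True.
  clause (¬hot ∨ ¬open ∨ ready) is falsified — backtrack.
So open = False.
  then (fan ∨ open ∨ power) forces fan = True.
  then (heat ∨ open) forces heat = True.
  then (¬cold ∨ ¬heat) forces cold = False.
  then (cold ∨ ¬hot ∨ ¬lock) forces hot = False.
  then (hot ∨ ready) forces ready = True.
All clauses satisfied.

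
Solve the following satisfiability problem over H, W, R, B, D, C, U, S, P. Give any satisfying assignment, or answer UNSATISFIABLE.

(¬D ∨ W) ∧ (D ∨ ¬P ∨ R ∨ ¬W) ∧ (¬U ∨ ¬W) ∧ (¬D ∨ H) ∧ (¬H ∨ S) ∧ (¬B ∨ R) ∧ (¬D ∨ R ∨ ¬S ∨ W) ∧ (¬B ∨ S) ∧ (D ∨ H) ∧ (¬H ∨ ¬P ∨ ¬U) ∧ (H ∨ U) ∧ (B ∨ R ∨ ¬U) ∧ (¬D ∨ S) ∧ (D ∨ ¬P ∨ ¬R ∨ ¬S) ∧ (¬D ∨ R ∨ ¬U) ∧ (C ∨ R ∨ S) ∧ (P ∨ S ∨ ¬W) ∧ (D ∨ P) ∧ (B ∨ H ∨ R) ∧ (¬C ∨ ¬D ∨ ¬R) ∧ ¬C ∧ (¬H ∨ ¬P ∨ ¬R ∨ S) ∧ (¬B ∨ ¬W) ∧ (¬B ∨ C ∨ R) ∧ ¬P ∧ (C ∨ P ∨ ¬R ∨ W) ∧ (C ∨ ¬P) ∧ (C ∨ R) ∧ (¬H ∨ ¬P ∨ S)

Unit clause (¬C) forces C = False.
Unit clause (¬P) forces P = False.
In (C ∨ R) only R is left, so R = True.
In (D ∨ P) only D is left, so D = True.
In (C ∨ P ∨ ¬R ∨ W) only W is left, so W = True.
In (¬U ∨ ¬W) only ¬U is left, so U = False.
In (¬D ∨ H) only H is left, so H = True.
In (¬H ∨ S) only S is left, so S = True.
In (¬B ∨ ¬W) only ¬B is left, so B = False.
All clauses satisfied.

H=T, W=T, R=T, B=F, D=T, C=F, U=F, S=T, P=F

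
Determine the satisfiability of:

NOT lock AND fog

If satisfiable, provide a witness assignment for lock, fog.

lock = False, fog = True

  NOT lock = True
Both conjuncts True, so the formula holds.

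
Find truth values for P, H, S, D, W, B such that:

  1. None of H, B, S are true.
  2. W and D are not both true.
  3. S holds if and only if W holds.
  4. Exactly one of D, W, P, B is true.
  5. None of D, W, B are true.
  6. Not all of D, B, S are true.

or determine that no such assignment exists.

P: True; H: False; S: False; D: False; W: False; B: False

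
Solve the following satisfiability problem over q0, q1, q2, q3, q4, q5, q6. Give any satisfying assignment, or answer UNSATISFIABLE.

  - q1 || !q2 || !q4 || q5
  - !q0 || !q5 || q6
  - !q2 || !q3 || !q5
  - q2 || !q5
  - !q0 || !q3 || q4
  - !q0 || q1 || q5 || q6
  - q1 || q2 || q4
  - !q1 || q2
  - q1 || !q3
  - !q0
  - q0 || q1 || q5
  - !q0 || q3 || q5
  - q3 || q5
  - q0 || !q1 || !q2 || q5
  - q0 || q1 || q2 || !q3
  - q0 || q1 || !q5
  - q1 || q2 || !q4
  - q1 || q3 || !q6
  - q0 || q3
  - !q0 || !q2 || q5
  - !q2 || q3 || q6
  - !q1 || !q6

Case q0 = True:
  Clause (!q0) is falsified — contradiction.
Case q0 = False:
  (q0 || q3) forces q3 = True.
  (q1 || !q3) forces q1 = True.
  (!q1 || q2) forces q2 = True.
  (!q2 || !q3 || !q5) forces q5 = False.
  Clause (q0 || !q1 || !q2 || q5) is falsified — contradiction.
Both cases fail, so the formula is unsatisfiable.

No satisfying assignment exists.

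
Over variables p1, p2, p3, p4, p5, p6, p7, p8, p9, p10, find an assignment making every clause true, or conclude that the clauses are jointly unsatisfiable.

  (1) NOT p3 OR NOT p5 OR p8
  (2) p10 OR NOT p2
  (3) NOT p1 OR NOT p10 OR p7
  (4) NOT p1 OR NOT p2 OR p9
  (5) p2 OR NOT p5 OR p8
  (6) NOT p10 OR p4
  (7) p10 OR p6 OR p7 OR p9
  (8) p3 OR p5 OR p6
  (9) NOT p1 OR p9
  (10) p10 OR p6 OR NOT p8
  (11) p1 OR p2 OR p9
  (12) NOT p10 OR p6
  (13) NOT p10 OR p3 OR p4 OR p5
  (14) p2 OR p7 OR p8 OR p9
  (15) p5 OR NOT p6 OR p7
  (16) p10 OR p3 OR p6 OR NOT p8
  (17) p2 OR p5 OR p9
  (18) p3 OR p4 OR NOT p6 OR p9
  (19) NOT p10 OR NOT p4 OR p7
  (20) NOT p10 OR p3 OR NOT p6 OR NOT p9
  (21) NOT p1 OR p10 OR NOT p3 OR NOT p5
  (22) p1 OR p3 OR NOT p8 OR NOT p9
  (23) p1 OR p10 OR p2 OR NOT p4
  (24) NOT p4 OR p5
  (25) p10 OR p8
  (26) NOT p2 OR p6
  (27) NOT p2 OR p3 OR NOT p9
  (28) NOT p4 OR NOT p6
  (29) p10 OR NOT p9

UNSATISFIABLE

Case p9 = True:
  (p10 OR NOT p9) forces p10 = True.
  (NOT p10 OR p4) forces p4 = True.
  (NOT p10 OR p6) forces p6 = True.
  Clause (NOT p4 OR NOT p6) is falsified — contradiction.
Case p9 = False:
  (NOT p1 OR p9) forces p1 = False.
  (p1 OR p2 OR p9) forces p2 = True.
  (p10 OR NOT p2) forces p10 = True.
  (NOT p10 OR p4) forces p4 = True.
  (NOT p10 OR p6) forces p6 = True.
  Clause (NOT p4 OR NOT p6) is falsified — contradiction.
Both cases fail, so the formula is unsatisfiable.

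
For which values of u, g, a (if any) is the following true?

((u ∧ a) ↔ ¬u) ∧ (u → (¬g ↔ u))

u = True, g = False, a = False

  (u ∧ a) ↔ ¬u = True
    u ∧ a = False
    ¬u = False
  u → (¬g ↔ u) = True
    ¬g ↔ u = True
      ¬g = True
Both conjuncts True, so the formula holds.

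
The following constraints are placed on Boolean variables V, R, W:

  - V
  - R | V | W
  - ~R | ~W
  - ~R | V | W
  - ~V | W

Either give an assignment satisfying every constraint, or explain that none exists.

V=T; R=F; W=T

Unit clause (V) forces V = True.
In (~V | W) only W is left, so W = True.
In (~R | ~W) only ~R is left, so R = False.
Check each clause:
  (V): V holds.
  (R | V | W): V holds.
  (~R | ~W): ~R holds.
  (~R | V | W): ~R holds.
  (~V | W): W holds.
All clauses satisfied.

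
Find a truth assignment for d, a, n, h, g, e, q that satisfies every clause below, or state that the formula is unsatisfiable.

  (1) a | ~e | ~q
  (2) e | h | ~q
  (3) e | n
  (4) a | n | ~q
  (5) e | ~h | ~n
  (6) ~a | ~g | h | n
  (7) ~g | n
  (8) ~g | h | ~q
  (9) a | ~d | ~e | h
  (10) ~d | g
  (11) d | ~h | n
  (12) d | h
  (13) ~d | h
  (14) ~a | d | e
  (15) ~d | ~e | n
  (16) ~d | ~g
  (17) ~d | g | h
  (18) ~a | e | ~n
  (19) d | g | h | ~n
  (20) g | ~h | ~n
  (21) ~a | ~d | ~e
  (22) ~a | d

Try d = True:
  (~d | g) forces g = True.
  clause (~d | ~g) is falsified — backtrack.
So d = False.
  then (d | h) forces h = True.
  then (~a | d) forces a = False.
  then (d | ~h | n) forces n = True.
  then (g | ~h | ~n) forces g = True.
  then (e | ~h | ~n) forces e = True.
  then (a | ~e | ~q) forces q = False.
All clauses satisfied.

d: False, a: False, n: True, h: True, g: True, e: True, q: False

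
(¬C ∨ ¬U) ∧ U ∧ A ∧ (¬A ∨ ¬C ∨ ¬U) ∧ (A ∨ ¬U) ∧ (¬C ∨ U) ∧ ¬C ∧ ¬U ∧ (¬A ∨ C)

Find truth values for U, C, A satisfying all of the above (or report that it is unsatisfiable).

Case U = True:
  Clause (¬U) is falsified — contradiction.
Case U = False:
  Clause (U) is falsified — contradiction.
Both cases fail, so the formula is unsatisfiable.

No satisfying assignment exists.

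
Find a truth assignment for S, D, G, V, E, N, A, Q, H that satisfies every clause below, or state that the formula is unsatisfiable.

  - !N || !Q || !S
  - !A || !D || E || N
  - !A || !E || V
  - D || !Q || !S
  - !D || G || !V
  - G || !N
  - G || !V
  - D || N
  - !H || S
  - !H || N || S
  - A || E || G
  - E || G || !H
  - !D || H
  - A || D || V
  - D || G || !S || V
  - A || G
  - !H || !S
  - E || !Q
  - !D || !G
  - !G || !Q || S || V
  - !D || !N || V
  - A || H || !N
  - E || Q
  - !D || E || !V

Set S = False.
  then (!H || S) forces H = False.
  then (!D || H) forces D = False.
  then (D || N) forces N = True.
  then (A || H || !N) forces A = True.
  then (G || !N) forces G = True.
Try V = False:
  (!A || !E || V) forces E = False.
  (E || !Q) forces Q = False.
  clause (E || Q) is falsified — backtrack.
So V = True.
Set E = True.
Set Q = False.
All clauses satisfied.

S=F; D=F; G=T; V=T; E=T; N=T; A=T; Q=F; H=F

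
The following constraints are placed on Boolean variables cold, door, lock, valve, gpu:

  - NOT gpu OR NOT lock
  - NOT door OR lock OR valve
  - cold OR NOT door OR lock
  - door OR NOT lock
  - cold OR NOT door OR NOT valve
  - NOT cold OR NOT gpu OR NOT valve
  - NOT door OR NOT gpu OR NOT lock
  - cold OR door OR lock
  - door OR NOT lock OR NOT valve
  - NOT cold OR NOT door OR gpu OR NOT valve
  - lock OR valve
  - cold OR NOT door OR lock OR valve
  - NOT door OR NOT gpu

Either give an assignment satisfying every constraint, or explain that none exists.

cold=F, door=T, lock=T, valve=F, gpu=F

Set cold = False.
Set door = True.
  then (cold OR NOT door OR lock) forces lock = True.
  then (cold OR NOT door OR NOT valve) forces valve = False.
  then (NOT door OR NOT gpu OR NOT lock) forces gpu = False.
All clauses satisfied.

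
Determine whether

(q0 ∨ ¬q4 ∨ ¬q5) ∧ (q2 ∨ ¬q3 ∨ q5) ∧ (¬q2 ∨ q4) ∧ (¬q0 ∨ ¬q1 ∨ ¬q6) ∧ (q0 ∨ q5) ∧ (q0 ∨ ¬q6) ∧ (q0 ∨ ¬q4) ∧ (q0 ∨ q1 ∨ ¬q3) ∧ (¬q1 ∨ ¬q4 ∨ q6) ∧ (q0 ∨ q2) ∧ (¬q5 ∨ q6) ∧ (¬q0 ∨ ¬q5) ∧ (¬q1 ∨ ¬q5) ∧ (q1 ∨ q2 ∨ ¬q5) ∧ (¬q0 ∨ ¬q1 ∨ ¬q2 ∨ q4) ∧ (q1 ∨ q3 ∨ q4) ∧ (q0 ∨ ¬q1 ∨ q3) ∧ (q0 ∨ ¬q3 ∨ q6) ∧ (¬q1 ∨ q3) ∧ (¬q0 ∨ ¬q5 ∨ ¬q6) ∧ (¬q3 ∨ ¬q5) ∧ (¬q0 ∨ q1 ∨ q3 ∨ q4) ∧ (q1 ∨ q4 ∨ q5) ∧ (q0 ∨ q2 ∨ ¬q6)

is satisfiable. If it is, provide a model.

Try q0 = False:
  (q0 ∨ q5) forces q5 = True.
  (q0 ∨ ¬q4 ∨ ¬q5) forces q4 = False.
  (¬q2 ∨ q4) forces q2 = False.
  clause (q0 ∨ q2) is falsified — backtrack.
So q0 = True.
  then (¬q0 ∨ ¬q5) forces q5 = False.
Set q1 = False.
  then (q1 ∨ q4 ∨ q5) forces q4 = True.
Set q2 = False.
  then (q2 ∨ ¬q3 ∨ q5) forces q3 = False.
Set q6 = False.
All clauses satisfied.

q0 = True, q1 = False, q2 = False, q3 = False, q4 = True, q5 = False, q6 = False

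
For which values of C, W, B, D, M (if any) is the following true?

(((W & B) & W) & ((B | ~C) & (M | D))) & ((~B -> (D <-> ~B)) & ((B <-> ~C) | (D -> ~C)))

C: False; W: True; B: True; D: True; M: False

  ((W & B) & W) & ((B | ~C) & (M | D)) = True
    (W & B) & W = True
      W & B = True
    (B | ~C) & (M | D) = True
      B | ~C = True
        ~C = True
      M | D = True
  (~B -> (D <-> ~B)) & ((B <-> ~C) | (D -> ~C)) = True
    ~B -> (D <-> ~B) = True
      ~B = False
      D <-> ~B = False
        ~B = False
    (B <-> ~C) | (D -> ~C) = True
      B <-> ~C = True
        ~C = True
      D -> ~C = True
        ~C = True
Both conjuncts True, so the formula holds.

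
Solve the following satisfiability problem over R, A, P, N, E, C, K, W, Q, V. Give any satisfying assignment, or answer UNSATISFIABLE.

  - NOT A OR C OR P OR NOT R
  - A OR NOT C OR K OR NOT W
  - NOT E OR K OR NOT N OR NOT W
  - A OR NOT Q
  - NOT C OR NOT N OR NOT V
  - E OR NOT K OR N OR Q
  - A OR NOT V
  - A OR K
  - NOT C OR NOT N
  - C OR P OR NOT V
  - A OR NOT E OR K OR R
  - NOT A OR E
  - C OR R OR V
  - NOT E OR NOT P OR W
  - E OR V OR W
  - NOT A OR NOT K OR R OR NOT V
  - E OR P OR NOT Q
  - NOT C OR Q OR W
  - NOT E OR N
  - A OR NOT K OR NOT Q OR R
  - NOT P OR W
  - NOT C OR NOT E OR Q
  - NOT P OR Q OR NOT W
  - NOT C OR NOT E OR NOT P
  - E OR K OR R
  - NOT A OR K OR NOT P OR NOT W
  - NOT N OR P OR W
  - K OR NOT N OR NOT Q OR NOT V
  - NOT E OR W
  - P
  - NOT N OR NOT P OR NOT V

R: True, A: True, P: True, N: True, E: True, C: False, K: True, W: True, Q: True, V: False

Unit clause (P) forces P = True.
In (NOT P OR W) only W is left, so W = True.
In (NOT P OR Q OR NOT W) only Q is left, so Q = True.
In (A OR NOT Q) only A is left, so A = True.
In (NOT A OR E) only E is left, so E = True.
In (NOT E OR N) only N is left, so N = True.
In (NOT C OR NOT E OR NOT P) only NOT C is left, so C = False.
In (NOT A OR K OR NOT P OR NOT W) only K is left, so K = True.
In (NOT N OR NOT P OR NOT V) only NOT V is left, so V = False.
In (C OR R OR V) only R is left, so R = True.
All clauses satisfied.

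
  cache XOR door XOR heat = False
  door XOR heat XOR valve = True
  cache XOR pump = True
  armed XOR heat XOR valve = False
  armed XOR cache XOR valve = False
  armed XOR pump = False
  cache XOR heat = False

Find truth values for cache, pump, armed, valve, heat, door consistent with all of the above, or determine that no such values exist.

cache = False; pump = True; armed = True; valve = True; heat = False; door = False

cache XOR door XOR heat = F XOR F XOR F = False ✓
door XOR heat XOR valve = F XOR F XOR T = True ✓
cache XOR pump = F XOR T = True ✓
armed XOR heat XOR valve = T XOR F XOR T = False ✓
armed XOR cache XOR valve = T XOR F XOR T = False ✓
armed XOR pump = T XOR T = False ✓
cache XOR heat = F XOR F = False ✓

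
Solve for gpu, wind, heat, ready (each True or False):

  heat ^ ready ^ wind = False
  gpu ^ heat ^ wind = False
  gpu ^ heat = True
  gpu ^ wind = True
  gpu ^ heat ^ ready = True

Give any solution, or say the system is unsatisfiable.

gpu = False, wind = True, heat = True, ready = False

heat ^ ready ^ wind = T ^ F ^ T = False ✓
gpu ^ heat ^ wind = F ^ T ^ T = False ✓
gpu ^ heat = F ^ T = True ✓
gpu ^ wind = F ^ T = True ✓
gpu ^ heat ^ ready = F ^ T ^ F = True ✓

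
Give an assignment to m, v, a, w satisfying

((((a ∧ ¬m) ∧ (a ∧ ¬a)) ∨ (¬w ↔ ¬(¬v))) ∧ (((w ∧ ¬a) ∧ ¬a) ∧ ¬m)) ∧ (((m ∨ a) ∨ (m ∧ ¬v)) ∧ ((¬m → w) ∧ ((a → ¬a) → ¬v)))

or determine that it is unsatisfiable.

Unsatisfiable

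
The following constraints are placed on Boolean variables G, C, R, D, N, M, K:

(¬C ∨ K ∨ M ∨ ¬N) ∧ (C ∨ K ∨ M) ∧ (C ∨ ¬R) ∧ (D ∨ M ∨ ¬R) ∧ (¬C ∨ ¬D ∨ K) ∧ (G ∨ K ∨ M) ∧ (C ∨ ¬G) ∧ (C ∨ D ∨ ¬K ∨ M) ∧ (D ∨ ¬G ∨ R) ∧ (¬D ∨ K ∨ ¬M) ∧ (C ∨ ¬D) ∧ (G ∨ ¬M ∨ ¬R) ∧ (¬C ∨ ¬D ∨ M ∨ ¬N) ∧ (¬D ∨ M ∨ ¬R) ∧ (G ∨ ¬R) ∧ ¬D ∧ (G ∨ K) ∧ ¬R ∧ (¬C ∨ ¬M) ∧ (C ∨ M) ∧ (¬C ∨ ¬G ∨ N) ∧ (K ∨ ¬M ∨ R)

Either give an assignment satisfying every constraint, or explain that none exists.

Unit clause (¬D) forces D = False.
Unit clause (¬R) forces R = False.
In (D ∨ ¬G ∨ R) only ¬G is left, so G = False.
In (G ∨ K) only K is left, so K = True.
Set C = True.
  then (¬C ∨ ¬M) forces M = False.
Set N = True.
All clauses satisfied.

G: False, C: True, R: False, D: False, N: True, M: False, K: True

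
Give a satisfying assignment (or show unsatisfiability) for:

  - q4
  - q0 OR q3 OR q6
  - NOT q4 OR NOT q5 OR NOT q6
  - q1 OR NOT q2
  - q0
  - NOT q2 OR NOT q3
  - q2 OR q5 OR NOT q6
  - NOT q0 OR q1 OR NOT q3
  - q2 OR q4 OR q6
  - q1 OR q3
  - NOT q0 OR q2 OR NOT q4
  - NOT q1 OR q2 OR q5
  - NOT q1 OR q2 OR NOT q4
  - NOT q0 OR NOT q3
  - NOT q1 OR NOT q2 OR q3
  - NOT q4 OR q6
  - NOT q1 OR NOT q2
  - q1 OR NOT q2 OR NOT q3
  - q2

Unsatisfiable

Case q2 = True:
  (q4) forces q4 = True.
  (q1 OR NOT q2) forces q1 = True.
  Clause (NOT q1 OR NOT q2) is falsified — contradiction.
Case q2 = False:
  Clause (q2) is falsified — contradiction.
Both cases fail, so the formula is unsatisfiable.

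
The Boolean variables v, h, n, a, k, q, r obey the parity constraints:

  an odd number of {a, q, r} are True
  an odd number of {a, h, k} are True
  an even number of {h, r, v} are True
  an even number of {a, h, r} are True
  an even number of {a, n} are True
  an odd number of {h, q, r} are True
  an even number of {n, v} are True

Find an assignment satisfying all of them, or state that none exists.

v: False; h: False; n: False; a: False; k: True; q: True; r: False

{a, q, r}: 1 true → odd ✓
{a, h, k}: 1 true → odd ✓
{h, r, v}: 0 true → even ✓
{a, h, r}: 0 true → even ✓
{a, n}: 0 true → even ✓
{h, q, r}: 1 true → odd ✓
{n, v}: 0 true → even ✓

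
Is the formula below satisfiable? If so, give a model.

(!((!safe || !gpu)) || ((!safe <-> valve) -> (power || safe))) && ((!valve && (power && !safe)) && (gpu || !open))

power: True, gpu: True, valve: False, safe: False, open: True

  !((!safe || !gpu)) || ((!safe <-> valve) -> (power || safe)) = True
    !((!safe || !gpu)) = False
      !safe || !gpu = True
        !safe = True
        !gpu = False
    (!safe <-> valve) -> (power || safe) = True
      !safe <-> valve = False
        !safe = True
      power || safe = True
  (!valve && (power && !safe)) && (gpu || !open) = True
    !valve && (power && !safe) = True
      !valve = True
      power && !safe = True
        !safe = True
    gpu || !open = True
      !open = False
Both conjuncts True, so the formula holds.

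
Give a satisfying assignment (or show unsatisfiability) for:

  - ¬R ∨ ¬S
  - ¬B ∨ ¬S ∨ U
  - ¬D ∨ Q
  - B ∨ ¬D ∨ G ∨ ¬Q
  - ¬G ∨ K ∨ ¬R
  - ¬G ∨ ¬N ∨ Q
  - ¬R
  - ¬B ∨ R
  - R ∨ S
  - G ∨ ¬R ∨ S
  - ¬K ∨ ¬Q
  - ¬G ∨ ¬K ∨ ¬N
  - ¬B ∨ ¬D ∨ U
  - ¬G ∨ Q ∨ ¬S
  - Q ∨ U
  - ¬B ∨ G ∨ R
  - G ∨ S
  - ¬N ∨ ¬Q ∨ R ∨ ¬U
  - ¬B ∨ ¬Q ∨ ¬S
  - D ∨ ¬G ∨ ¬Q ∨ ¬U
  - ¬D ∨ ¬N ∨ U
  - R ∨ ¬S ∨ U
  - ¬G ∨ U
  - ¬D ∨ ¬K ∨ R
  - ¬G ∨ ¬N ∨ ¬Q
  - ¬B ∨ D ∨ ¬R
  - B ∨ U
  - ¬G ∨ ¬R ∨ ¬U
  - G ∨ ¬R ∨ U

B: False; R: False; S: True; G: False; U: True; N: True; Q: False; K: True; D: False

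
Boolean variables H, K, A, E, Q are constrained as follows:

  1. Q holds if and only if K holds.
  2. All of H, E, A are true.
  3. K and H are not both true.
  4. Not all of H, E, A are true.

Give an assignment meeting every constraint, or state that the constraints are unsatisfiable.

Case H = True:
  (2) forces E = True.
  (2) forces A = True.
  Constraint (4) is violated (H=T, E=T, A=T) — contradiction.
Case H = False:
  Constraint (2) is violated (H=F) — contradiction.
Both cases fail — unsatisfiable.

No satisfying assignment exists.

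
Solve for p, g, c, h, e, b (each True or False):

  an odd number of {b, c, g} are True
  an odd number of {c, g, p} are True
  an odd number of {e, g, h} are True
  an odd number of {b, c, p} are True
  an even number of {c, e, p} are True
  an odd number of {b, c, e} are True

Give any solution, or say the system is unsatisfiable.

Adding constraints 1, 2, 5, 6 mod 2: every variable appears an even number of times on the left, so the left side is 0.
But the right sides sum to 1 (mod 2). 0 ≠ 1 — the system is inconsistent.

Unsatisfiable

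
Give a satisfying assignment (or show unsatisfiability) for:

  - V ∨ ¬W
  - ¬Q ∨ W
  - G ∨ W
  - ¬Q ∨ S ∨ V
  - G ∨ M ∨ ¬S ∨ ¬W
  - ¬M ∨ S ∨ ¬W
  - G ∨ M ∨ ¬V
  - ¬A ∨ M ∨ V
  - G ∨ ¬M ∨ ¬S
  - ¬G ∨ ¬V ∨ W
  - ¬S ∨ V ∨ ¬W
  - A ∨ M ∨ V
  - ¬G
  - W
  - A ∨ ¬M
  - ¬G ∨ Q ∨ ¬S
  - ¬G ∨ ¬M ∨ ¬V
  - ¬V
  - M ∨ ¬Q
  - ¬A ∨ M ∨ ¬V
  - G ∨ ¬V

No satisfying assignment exists.

Case W = True:
  (V ∨ ¬W) forces V = True.
  Clause (¬V) is falsified — contradiction.
Case W = False:
  Clause (W) is falsified — contradiction.
Both cases fail, so the formula is unsatisfiable.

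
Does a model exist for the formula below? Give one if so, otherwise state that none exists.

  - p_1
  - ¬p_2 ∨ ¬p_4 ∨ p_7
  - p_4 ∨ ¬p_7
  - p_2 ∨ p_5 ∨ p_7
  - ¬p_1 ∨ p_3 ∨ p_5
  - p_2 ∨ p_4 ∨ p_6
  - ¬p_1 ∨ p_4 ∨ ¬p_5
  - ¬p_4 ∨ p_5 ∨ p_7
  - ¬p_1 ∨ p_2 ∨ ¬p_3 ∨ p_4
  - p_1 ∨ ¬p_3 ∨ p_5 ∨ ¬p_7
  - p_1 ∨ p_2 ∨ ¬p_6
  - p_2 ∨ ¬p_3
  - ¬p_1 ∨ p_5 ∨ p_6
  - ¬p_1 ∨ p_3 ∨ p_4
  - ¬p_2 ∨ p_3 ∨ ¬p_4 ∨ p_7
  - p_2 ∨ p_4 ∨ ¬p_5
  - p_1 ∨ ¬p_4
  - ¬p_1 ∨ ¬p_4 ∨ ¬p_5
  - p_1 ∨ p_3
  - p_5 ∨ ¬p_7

Unit clause (p_1) forces p_1 = True.
Try p_2 = False:
  (p_2 ∨ ¬p_3) forces p_3 = False.
  (¬p_1 ∨ p_3 ∨ p_5) forces p_5 = True.
  (¬p_1 ∨ p_4 ∨ ¬p_5) forces p_4 = True.
  clause (¬p_1 ∨ ¬p_4 ∨ ¬p_5) is falsified — backtrack.
So p_2 = True.
Set p_3 = True.
Set p_4 = False.
  then (p_4 ∨ ¬p_7) forces p_7 = False.
  then (¬p_1 ∨ p_4 ∨ ¬p_5) forces p_5 = False.
  then (¬p_1 ∨ p_5 ∨ p_6) forces p_6 = True.
All clauses satisfied.

p_1 = True; p_2 = True; p_3 = True; p_4 = False; p_5 = False; p_6 = True; p_7 = False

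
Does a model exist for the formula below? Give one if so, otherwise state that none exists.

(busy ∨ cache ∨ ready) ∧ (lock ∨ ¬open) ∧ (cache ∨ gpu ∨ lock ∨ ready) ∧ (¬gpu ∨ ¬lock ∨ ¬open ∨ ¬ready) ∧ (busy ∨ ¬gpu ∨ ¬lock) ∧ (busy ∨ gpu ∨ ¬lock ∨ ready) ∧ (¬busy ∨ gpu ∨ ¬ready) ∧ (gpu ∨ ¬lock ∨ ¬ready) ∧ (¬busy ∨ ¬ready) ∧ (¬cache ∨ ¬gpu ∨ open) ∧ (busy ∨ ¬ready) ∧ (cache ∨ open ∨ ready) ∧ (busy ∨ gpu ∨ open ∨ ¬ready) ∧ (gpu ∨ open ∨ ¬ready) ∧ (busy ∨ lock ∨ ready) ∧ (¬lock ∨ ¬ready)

Try busy = False:
  (busy ∨ ¬ready) forces ready = False.
  (busy ∨ cache ∨ ready) forces cache = True.
  (busy ∨ lock ∨ ready) forces lock = True.
  (busy ∨ ¬gpu ∨ ¬lock) forces gpu = False.
  clause (busy ∨ gpu ∨ ¬lock ∨ ready) is falsified — backtrack.
So busy = True.
  then (¬busy ∨ ¬ready) forces ready = False.
Set cache = True.
Set open = True.
  then (lock ∨ ¬open) forces lock = True.
Set gpu = True.
All clauses satisfied.

busy = True; ready = False; cache = True; open = True; gpu = True; lock = True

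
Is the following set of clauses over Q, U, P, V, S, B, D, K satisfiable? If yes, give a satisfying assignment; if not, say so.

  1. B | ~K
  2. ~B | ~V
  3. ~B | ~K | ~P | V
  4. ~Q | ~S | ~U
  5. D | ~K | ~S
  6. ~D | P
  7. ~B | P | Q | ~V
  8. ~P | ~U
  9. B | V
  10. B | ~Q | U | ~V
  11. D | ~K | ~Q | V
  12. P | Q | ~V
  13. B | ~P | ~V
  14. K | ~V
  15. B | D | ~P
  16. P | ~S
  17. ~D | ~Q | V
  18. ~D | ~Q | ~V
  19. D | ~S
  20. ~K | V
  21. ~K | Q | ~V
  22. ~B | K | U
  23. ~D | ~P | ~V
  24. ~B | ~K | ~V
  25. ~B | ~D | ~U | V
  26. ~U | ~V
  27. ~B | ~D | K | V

Set Q = False.
Set U = True.
  then (~P | ~U) forces P = False.
  then (P | Q | ~V) forces V = False.
  then (P | ~S) forces S = False.
  then (~K | V) forces K = False.
  then (~D | P) forces D = False.
  then (B | V) forces B = True.
All clauses satisfied.

Q = False, U = True, P = False, V = False, S = False, B = True, D = False, K = False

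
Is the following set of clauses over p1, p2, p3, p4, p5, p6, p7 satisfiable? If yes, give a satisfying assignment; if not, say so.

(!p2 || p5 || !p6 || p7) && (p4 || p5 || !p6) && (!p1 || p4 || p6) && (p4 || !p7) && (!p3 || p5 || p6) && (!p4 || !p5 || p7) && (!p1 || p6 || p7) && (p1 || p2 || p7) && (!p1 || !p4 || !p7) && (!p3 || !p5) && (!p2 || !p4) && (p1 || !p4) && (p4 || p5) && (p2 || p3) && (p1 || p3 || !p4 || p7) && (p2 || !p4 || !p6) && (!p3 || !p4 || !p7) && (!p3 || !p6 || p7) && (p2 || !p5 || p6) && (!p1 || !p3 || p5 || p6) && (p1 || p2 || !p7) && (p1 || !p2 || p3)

p1 = True, p2 = True, p3 = False, p4 = False, p5 = True, p6 = True, p7 = False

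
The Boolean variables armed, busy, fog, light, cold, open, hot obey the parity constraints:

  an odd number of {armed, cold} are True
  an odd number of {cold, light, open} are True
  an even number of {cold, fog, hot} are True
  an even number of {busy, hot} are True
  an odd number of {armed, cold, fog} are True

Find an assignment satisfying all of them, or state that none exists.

armed=T; busy=F; fog=F; light=F; cold=F; open=T; hot=F

{armed, cold}: 1 true → odd ✓
{cold, light, open}: 1 true → odd ✓
{cold, fog, hot}: 0 true → even ✓
{busy, hot}: 0 true → even ✓
{armed, cold, fog}: 1 true → odd ✓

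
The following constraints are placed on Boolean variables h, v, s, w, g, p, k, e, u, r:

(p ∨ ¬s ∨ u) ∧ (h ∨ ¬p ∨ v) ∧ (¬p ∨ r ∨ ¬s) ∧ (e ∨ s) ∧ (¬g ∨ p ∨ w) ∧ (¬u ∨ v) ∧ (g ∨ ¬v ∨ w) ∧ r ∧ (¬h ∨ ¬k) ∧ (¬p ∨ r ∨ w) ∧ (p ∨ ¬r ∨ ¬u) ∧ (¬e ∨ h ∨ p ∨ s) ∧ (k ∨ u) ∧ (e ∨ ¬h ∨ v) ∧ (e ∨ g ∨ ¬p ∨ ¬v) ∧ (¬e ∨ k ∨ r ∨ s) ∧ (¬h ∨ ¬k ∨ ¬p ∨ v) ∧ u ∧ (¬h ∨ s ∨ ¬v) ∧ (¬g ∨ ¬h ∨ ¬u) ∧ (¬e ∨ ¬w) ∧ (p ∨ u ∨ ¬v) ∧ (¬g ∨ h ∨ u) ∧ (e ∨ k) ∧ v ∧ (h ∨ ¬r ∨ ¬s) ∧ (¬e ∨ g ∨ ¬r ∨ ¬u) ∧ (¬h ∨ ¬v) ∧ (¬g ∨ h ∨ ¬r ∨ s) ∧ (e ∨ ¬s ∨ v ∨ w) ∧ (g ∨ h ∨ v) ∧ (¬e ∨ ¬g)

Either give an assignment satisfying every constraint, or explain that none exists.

Unsatisfiable

Case v = True:
  (r) forces r = True.
  (u) forces u = True.
  (p ∨ ¬r ∨ ¬u) forces p = True.
  (¬h ∨ ¬v) forces h = False.
  (h ∨ ¬r ∨ ¬s) forces s = False.
  (e ∨ s) forces e = True.
  (¬e ∨ ¬w) forces w = False.
  (g ∨ ¬v ∨ w) forces g = True.
  Clause (¬g ∨ h ∨ ¬r ∨ s) is falsified — contradiction.
Case v = False:
  Clause (v) is falsified — contradiction.
Both cases fail, so the formula is unsatisfiable.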